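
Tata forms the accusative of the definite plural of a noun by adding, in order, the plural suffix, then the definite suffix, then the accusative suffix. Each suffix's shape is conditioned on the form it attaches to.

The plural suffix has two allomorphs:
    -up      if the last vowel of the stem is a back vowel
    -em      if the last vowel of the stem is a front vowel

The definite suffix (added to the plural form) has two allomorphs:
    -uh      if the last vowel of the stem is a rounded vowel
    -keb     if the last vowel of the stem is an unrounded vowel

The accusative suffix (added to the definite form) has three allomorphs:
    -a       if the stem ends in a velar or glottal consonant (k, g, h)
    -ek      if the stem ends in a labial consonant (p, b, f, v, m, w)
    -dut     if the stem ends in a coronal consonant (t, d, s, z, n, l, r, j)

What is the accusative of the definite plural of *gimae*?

Since the last vowel of *gimae* is /e/ (a front vowel), it takes -em, giving *gimaeem*.
The plural form *gimaeem*: last vowel = /e/, an unrounded vowel → -keb → *gimaeemkeb*.
Since the final consonant of the definite form *gimaeemkeb* is /b/ (labial), it takes -ek, giving *gimaeemkebek*.

gimaeemkebek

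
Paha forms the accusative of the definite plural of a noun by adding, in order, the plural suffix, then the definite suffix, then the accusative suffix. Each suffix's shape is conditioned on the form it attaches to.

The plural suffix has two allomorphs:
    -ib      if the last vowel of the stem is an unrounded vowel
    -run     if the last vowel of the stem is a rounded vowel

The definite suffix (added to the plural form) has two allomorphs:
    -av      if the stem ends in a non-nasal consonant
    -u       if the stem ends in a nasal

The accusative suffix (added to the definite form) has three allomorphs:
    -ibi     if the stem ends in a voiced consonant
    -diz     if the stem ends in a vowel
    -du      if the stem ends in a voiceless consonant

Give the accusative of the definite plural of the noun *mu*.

The last vowel of *mu* is /u/, which is a rounded vowel, so the plural suffix is -run, giving *murun*.
Since the final consonant of the plural form *murun* is /n/ (a nasal), it takes -u, giving *murunu*.
The definite form *murunu* — final sound /u/ (a vowel) → -diz → *murunudiz*.

murunudiz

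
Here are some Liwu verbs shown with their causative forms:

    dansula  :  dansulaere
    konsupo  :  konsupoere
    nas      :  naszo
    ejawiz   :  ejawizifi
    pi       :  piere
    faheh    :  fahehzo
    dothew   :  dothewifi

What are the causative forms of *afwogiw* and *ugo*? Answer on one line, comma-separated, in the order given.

Looking at the final sound of each stem: -zo when the stem ends in a voiceless consonant (*nas*, *faheh*); -ifi when the stem ends in a voiced consonant (*ejawiz*, *dothew*); -ere when the stem ends in a vowel (*dansula*, *konsupo*, *pi*).
Since the final sound of *afwogiw* is /w/ (a voiced consonant), it takes -ifi, giving *afwogiwifi*.
*ugo*: final sound = /o/, a vowel → -ere → *ugoere*.

afwogiwifi, ugoere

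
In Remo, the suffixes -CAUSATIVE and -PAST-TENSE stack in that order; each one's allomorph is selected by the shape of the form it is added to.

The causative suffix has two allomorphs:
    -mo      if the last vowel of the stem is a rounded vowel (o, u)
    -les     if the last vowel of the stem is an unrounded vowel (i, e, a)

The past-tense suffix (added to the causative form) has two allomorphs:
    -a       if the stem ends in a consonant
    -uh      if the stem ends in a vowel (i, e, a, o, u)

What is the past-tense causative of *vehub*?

vehubmouh

Since the last vowel of *vehub* is /u/ (a rounded vowel), it takes -mo, giving *vehubmo*.
The causative form *vehubmo*: final sound = /o/, a vowel → -uh → *vehubmouh*.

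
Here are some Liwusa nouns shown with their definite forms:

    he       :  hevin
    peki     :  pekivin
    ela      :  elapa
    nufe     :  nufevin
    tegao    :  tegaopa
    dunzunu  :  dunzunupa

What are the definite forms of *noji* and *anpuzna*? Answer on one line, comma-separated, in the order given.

nojivin, anpuznapa

The suffix is conditioned by the last vowel: -vin when the last vowel of the stem is a front vowel (*he*, *peki*, *nufe*); -pa when the last vowel of the stem is a back vowel (*ela*, *tegao*, *dunzunu*).
*noji*: last vowel = /i/, a front vowel → -vin → *nojivin*.
The last vowel of *anpuzna* is /a/, which is a back vowel, so the suffix is -pa, giving *anpuznapa*.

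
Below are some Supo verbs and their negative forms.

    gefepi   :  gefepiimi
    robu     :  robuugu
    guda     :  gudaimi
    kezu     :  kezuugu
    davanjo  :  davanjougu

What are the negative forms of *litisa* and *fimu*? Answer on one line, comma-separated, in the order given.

The pattern is rounding harmony: -ugu when the last vowel of the stem is a rounded vowel (*robu*, *kezu*, *davanjo*); -imi when the last vowel of the stem is an unrounded vowel (*gefepi*, *guda*).
*litisa* — last vowel /a/ (an unrounded vowel) → -imi → *litisaimi*.
Since the last vowel of *fimu* is /u/ (a rounded vowel), it takes -ugu, giving *fimuugu*.

litisaimi, fimuugu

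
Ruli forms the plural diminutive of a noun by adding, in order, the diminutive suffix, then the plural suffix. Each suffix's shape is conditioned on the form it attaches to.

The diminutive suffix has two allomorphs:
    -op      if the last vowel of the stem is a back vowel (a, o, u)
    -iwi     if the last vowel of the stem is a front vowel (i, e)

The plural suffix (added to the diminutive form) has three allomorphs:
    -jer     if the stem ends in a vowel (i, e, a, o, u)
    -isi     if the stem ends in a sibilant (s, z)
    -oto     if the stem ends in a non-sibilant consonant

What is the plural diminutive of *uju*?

*uju* — last vowel /u/ (a back vowel) → -op → *ujuop*.
The diminutive form *ujuop* — final sound /p/ (a non-sibilant consonant) → -oto → *ujuopoto*.

ujuopoto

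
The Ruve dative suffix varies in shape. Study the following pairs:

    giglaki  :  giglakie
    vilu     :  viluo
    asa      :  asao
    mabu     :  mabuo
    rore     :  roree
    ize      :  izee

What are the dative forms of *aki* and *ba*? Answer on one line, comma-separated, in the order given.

The pattern is front/back vowel harmony: -e when the last vowel of the stem is a front vowel (*giglaki*, *rore*, *ize*); -o when the last vowel of the stem is a back vowel (*vilu*, *asa*, *mabu*).
*aki*: last vowel = /i/, a front vowel → -e → *akie*.
*ba* — last vowel /a/ (a back vowel) → -o → *bao*.

akie, bao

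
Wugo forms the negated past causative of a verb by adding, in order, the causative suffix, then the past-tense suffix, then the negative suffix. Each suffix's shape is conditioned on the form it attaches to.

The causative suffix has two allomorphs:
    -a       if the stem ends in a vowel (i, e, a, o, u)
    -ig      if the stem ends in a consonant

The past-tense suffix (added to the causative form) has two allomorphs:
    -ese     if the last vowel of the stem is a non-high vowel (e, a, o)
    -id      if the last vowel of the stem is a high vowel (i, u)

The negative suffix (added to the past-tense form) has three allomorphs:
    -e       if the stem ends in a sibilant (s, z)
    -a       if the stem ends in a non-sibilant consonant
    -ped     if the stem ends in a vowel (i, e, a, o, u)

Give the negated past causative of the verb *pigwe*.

The final sound of *pigwe* is /e/, which is a vowel, so the causative suffix is -a, giving *pigwea*.
The last vowel of the causative form *pigwea* is /a/, which is a non-high vowel, so the past-tense suffix is -ese, giving *pigweaese*.
The past-tense form *pigweaese*: final sound = /e/, a vowel → -ped → *pigweaeseped*.

pigweaeseped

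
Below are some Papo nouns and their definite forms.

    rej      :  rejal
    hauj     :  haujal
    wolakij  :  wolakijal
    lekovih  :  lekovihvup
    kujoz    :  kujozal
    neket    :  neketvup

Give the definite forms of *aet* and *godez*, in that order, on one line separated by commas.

aetvup, godezal

The pattern is voicing of the final consonant: -vup when the stem ends in a voiceless consonant (*lekovih*, *neket*); -al when the stem ends in a voiced consonant (*rej*, *hauj*, *wolakij*, *kujoz*).
The final consonant of *aet* is /t/, which is voiceless, so the suffix is -vup, giving *aetvup*.
*godez*: final consonant = /z/, voiced → -al → *godezal*.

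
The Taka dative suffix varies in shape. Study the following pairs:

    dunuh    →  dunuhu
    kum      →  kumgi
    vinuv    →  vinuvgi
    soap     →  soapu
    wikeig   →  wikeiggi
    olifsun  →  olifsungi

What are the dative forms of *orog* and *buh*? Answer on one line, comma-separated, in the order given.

oroggi, buhu

Looking at the final consonant of each stem: -u when the stem ends in a voiceless consonant (*dunuh*, *soap*); -gi when the stem ends in a voiced consonant (*kum*, *vinuv*, *wikeig*, *olifsun*).
The final consonant of *orog* is /g/, which is voiced, so the suffix is -gi, giving *oroggi*.
Since the final consonant of *buh* is /h/ (voiceless), it takes -u, giving *buhu*.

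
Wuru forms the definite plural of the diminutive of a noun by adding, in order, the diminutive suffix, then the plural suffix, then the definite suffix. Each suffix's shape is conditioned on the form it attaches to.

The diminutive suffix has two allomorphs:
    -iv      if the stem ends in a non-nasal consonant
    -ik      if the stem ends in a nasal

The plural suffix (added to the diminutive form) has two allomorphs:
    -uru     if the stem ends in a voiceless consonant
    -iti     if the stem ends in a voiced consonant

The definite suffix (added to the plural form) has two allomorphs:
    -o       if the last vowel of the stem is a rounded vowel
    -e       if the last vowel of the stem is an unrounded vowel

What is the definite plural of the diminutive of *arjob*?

arjobivitie

The final consonant of *arjob* is /b/, which is non-nasal, so the diminutive suffix is -iv, giving *arjobiv*.
Since the final consonant of the diminutive form *arjobiv* is /v/ (voiced), it takes -iti, giving *arjobiviti*.
The plural form *arjobiviti*: last vowel = /i/, an unrounded vowel → -e → *arjobivitie*.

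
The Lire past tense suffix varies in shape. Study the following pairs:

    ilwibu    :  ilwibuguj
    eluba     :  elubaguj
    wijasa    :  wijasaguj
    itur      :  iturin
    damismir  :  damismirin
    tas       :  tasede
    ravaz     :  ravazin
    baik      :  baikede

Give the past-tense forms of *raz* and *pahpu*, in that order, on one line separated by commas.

Looking at the final sound of each stem: -ede when the stem ends in a voiceless consonant (*tas*, *baik*); -in when the stem ends in a voiced consonant (*itur*, *damismir*, *ravaz*); -guj when the stem ends in a vowel (*ilwibu*, *eluba*, *wijasa*).
The final sound of *raz* is /z/, which is a voiced consonant, so the suffix is -in, giving *razin*.
The final sound of *pahpu* is /u/, which is a vowel, so the suffix is -guj, giving *pahpuguj*.

razin, pahpuguj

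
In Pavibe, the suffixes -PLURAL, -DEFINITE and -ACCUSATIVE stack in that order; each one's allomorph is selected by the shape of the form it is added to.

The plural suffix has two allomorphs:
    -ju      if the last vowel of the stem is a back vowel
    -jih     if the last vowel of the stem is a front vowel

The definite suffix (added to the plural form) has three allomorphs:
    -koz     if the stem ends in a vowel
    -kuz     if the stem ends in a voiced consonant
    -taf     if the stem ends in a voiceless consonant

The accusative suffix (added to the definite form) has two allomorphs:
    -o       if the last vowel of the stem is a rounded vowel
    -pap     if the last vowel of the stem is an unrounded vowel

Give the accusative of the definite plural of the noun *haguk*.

*haguk* — last vowel /u/ (a back vowel) → -ju → *hagukju*.
The plural form *hagukju* — final sound /u/ (a vowel) → -koz → *hagukjukoz*.
The definite form *hagukjukoz*: last vowel = /o/, a rounded vowel → -o → *hagukjukozo*.

hagukjukozo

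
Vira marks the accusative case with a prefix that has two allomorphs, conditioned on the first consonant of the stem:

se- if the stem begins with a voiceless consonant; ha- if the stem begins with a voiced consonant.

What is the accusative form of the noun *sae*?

sesae

Since the first consonant of *sae* is /s/ (voiceless), it takes se-, giving *sesae*.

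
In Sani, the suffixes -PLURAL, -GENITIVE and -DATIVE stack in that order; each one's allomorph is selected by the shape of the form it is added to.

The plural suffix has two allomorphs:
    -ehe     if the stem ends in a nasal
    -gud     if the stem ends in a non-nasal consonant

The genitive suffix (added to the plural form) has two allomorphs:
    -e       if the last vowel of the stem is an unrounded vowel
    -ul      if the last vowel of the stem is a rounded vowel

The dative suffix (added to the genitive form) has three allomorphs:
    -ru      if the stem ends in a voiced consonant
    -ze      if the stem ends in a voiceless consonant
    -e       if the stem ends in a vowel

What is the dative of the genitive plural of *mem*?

The final consonant of *mem* is /m/, which is a nasal, so the plural suffix is -ehe, giving *memehe*.
The plural form *memehe* — last vowel /e/ (an unrounded vowel) → -e → *memehee*.
The final sound of the genitive form *memehee* is /e/, which is a vowel, so the dative suffix is -e, giving *memeheee*.

memeheee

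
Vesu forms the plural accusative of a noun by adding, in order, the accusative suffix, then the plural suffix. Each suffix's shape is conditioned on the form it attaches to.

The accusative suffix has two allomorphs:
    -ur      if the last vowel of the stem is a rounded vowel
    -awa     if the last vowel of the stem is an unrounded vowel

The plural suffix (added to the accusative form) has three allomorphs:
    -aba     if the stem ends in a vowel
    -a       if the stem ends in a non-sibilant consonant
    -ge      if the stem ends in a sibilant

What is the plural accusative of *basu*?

basuura

Since the last vowel of *basu* is /u/ (a rounded vowel), it takes -ur, giving *basuur*.
The final sound of the accusative form *basuur* is /r/, which is a non-sibilant consonant, so the plural suffix is -a, giving *basuura*.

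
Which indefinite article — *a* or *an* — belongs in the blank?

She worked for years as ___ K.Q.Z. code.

The indefinite article is chosen by the initial *sound* of the following word, not its spelling.
The initialism *K.Q.Z.* is read letter by letter; the first letter, K, is pronounced /keɪ/, which begins with a consonant sound.
So the article is *a*: She worked for years as a K.Q.Z. code.

a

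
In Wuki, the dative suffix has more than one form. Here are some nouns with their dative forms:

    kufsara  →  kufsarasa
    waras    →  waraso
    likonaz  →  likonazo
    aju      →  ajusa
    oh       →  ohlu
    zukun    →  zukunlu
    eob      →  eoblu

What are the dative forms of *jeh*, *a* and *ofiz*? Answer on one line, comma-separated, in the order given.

The pattern is sibilance of the final sound: -o when the stem ends in a sibilant (*waras*, *likonaz*); -lu when the stem ends in a non-sibilant consonant (*oh*, *zukun*, *eob*); -sa when the stem ends in a vowel (*kufsara*, *aju*).
*jeh*: final sound = /h/, a non-sibilant consonant → -lu → *jehlu*.
Since the final sound of *a* is /a/ (a vowel), it takes -sa, giving *asa*.
The final sound of *ofiz* is /z/, which is a sibilant, so the suffix is -o, giving *ofizo*.

jehlu, asa, ofizo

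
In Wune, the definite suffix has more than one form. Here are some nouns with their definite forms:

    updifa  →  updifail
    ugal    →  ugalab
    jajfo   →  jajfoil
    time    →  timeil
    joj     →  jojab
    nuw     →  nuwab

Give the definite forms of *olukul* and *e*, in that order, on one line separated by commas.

The alternation tracks the final sound of the stem — -ab when the stem ends in a consonant (*ugal*, *joj*, *nuw*); -il when the stem ends in a vowel (*updifa*, *jajfo*, *time*).
*olukul*: final sound = /l/, a consonant → -ab → *olukulab*.
*e*: final sound = /e/, a vowel → -il → *eil*.

olukulab, eil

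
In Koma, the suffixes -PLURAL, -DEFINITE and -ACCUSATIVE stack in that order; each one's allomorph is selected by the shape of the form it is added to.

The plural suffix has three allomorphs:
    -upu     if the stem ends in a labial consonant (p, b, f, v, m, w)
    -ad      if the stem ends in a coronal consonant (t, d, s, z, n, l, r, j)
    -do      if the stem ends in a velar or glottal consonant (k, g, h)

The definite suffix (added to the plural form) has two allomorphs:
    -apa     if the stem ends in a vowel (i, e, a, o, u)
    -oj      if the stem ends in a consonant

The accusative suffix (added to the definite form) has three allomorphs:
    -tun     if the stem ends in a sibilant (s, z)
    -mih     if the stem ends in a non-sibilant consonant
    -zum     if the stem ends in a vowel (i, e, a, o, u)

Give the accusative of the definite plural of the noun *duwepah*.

duwepahdoapazum

*duwepah* — final consonant /h/ (velar/glottal) → -do → *duwepahdo*.
The final sound of the plural form *duwepahdo* is /o/, which is a vowel, so the definite suffix is -apa, giving *duwepahdoapa*.
Since the final sound of the definite form *duwepahdoapa* is /a/ (a vowel), it takes -zum, giving *duwepahdoapazum*.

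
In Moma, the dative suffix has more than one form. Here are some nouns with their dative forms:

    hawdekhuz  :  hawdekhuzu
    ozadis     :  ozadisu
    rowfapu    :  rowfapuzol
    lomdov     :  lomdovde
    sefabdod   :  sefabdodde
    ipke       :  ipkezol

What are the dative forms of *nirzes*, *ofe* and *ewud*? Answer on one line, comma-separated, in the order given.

nirzesu, ofezol, ewudde

The alternation tracks the final sound of the stem — -u when the stem ends in a sibilant (*hawdekhuz*, *ozadis*); -de when the stem ends in a non-sibilant consonant (*lomdov*, *sefabdod*); -zol when the stem ends in a vowel (*rowfapu*, *ipke*).
Since the final sound of *nirzes* is /s/ (a sibilant), it takes -u, giving *nirzesu*.
The final sound of *ofe* is /e/, which is a vowel, so the suffix is -zol, giving *ofezol*.
Since the final sound of *ewud* is /d/ (a non-sibilant consonant), it takes -de, giving *ewudde*.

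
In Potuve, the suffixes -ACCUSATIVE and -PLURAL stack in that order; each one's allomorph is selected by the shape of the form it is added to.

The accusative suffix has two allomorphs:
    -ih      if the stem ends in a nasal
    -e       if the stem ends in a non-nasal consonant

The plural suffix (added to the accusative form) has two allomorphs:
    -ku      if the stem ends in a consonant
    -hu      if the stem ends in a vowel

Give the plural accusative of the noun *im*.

Since the final consonant of *im* is /m/ (a nasal), it takes -ih, giving *imih*.
Since the final sound of the accusative form *imih* is /h/ (a consonant), it takes -ku, giving *imihku*.

imihku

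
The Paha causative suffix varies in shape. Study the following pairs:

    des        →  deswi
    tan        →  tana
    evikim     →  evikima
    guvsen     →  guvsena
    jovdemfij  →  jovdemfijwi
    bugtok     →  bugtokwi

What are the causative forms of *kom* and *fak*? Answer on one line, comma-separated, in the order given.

The alternation tracks the final consonant of the stem — -a when the stem ends in a nasal (*tan*, *evikim*, *guvsen*); -wi when the stem ends in a non-nasal consonant (*des*, *jovdemfij*, *bugtok*).
*kom*: final consonant = /m/, a nasal → -a → *koma*.
The final consonant of *fak* is /k/, which is non-nasal, so the suffix is -wi, giving *fakwi*.

koma, fakwi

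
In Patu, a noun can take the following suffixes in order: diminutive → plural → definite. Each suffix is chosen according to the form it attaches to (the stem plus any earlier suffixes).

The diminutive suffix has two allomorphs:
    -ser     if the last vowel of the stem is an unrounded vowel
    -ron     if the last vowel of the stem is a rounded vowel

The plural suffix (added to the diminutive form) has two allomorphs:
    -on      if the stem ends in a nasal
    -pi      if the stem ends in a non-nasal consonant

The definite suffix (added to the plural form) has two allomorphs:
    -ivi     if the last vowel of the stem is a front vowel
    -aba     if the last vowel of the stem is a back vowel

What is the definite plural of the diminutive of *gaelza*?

The last vowel of *gaelza* is /a/, which is an unrounded vowel, so the diminutive suffix is -ser, giving *gaelzaser*.
Since the final consonant of the diminutive form *gaelzaser* is /r/ (non-nasal), it takes -pi, giving *gaelzaserpi*.
The plural form *gaelzaserpi*: last vowel = /i/, a front vowel → -ivi → *gaelzaserpiivi*.

gaelzaserpiivi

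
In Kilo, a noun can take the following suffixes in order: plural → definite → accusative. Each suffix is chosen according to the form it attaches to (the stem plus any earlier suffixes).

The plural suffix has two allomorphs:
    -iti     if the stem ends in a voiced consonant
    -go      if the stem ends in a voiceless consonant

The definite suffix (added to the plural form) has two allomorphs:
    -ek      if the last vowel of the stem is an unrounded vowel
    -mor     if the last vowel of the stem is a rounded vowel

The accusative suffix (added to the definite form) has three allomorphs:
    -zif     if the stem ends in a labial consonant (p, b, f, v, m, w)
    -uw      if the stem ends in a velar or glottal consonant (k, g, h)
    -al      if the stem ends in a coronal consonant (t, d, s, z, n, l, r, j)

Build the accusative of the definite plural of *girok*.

*girok* — final consonant /k/ (voiceless) → -go → *girokgo*.
The plural form *girokgo* — last vowel /o/ (a rounded vowel) → -mor → *girokgomor*.
Since the final consonant of the definite form *girokgomor* is /r/ (coronal), it takes -al, giving *girokgomoral*.

girokgomoral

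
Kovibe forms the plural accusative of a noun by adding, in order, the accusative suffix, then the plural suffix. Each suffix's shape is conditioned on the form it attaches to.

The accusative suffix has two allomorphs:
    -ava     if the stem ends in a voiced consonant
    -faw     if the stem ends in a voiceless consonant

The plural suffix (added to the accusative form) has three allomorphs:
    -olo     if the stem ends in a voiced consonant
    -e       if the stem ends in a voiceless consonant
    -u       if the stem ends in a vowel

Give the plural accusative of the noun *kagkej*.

kagkejavau

*kagkej* — final consonant /j/ (voiced) → -ava → *kagkejava*.
The final sound of the accusative form *kagkejava* is /a/, which is a vowel, so the plural suffix is -u, giving *kagkejavau*.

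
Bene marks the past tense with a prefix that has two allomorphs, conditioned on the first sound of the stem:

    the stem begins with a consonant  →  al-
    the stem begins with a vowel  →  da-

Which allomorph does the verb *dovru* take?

Since the first sound of *dovru* is /d/ (a consonant), it takes al-.

al-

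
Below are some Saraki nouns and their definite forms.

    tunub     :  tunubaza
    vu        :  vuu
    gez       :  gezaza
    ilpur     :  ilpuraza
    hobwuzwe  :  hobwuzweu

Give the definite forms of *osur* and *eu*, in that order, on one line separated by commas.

osuraza, euu

The alternation tracks the final sound of the stem — -aza when the stem ends in a consonant (*tunub*, *gez*, *ilpur*); -u when the stem ends in a vowel (*vu*, *hobwuzwe*).
The final sound of *osur* is /r/, which is a consonant, so the suffix is -aza, giving *osuraza*.
The final sound of *eu* is /u/, which is a vowel, so the suffix is -u, giving *euu*.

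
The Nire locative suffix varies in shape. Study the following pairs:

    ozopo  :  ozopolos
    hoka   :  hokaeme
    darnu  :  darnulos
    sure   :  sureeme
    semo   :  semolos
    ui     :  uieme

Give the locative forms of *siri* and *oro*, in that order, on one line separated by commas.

The alternation tracks the last vowel of the stem — -los when the last vowel of the stem is a rounded vowel (*ozopo*, *darnu*, *semo*); -eme when the last vowel of the stem is an unrounded vowel (*hoka*, *sure*, *ui*).
*siri* — last vowel /i/ (an unrounded vowel) → -eme → *sirieme*.
*oro* — last vowel /o/ (a rounded vowel) → -los → *orolos*.

sirieme, orolos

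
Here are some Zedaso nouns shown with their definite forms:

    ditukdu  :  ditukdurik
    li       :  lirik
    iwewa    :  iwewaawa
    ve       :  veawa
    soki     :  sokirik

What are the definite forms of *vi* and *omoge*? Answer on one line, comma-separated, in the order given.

virik, omogeawa

Looking at the last vowel of each stem: -rik when the last vowel of the stem is a high vowel (*ditukdu*, *li*, *soki*); -awa when the last vowel of the stem is a non-high vowel (*iwewa*, *ve*).
Since the last vowel of *vi* is /i/ (a high vowel), it takes -rik, giving *virik*.
*omoge*: last vowel = /e/, a non-high vowel → -awa → *omogeawa*.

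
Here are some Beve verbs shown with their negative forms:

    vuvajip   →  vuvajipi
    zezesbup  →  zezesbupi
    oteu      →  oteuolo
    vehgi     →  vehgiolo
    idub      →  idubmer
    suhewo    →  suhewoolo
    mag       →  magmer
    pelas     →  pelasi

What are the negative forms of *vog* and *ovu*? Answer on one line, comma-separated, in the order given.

The alternation tracks the final sound of the stem — -i when the stem ends in a voiceless consonant (*vuvajip*, *zezesbup*, *pelas*); -mer when the stem ends in a voiced consonant (*idub*, *mag*); -olo when the stem ends in a vowel (*oteu*, *vehgi*, *suhewo*).
Since the final sound of *vog* is /g/ (a voiced consonant), it takes -mer, giving *vogmer*.
*ovu* — final sound /u/ (a vowel) → -olo → *ovuolo*.

vogmer, ovuolo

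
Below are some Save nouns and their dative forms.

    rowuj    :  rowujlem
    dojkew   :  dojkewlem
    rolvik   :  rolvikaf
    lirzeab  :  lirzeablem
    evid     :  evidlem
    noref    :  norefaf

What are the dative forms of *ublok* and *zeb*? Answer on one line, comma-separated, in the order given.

ublokaf, zeblem

The suffix is conditioned by the final consonant: -af when the stem ends in a voiceless consonant (*rolvik*, *noref*); -lem when the stem ends in a voiced consonant (*rowuj*, *dojkew*, *lirzeab*, *evid*).
*ublok*: final consonant = /k/, voiceless → -af → *ublokaf*.
The final consonant of *zeb* is /b/, which is voiced, so the suffix is -lem, giving *zeblem*.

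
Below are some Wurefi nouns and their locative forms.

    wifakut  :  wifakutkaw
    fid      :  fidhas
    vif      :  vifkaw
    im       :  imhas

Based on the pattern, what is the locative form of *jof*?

The alternation tracks the final consonant of the stem — -kaw when the stem ends in a voiceless consonant (*wifakut*, *vif*); -has when the stem ends in a voiced consonant (*fid*, *im*).
*jof*: final consonant = /f/, voiceless → -kaw → *jofkaw*.

jofkaw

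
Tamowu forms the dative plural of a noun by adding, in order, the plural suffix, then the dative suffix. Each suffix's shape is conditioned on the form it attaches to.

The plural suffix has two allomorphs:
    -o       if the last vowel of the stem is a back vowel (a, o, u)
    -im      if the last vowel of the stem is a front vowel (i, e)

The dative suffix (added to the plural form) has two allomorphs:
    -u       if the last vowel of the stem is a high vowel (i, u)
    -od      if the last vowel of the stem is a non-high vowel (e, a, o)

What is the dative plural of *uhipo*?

*uhipo*: last vowel = /o/, a back vowel → -o → *uhipoo*.
The last vowel of the plural form *uhipoo* is /o/, which is a non-high vowel, so the dative suffix is -od, giving *uhipoood*.

uhipoood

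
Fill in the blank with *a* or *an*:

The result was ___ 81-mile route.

an

The indefinite article is chosen by the initial *sound* of the following word, not its spelling.
The number *81* is spoken "eighty-…", beginning with /ˈeɪti/ — a vowel sound.
So the article is *an*: The result was an 81-mile route.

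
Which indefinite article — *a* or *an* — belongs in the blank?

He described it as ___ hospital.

The indefinite article is chosen by the initial *sound* of the following word, not its spelling.
*hospital* begins with the sound /h/ (h is pronounced) — a consonant sound.
So the article is *a*: He described it as a hospital.

a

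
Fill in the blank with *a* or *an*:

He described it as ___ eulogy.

The indefinite article is chosen by the initial *sound* of the following word, not its spelling.
*eulogy* begins with the sound /juː/ (eu pronounced /juː/) — a consonant sound.
So the article is *a*: He described it as a eulogy.

a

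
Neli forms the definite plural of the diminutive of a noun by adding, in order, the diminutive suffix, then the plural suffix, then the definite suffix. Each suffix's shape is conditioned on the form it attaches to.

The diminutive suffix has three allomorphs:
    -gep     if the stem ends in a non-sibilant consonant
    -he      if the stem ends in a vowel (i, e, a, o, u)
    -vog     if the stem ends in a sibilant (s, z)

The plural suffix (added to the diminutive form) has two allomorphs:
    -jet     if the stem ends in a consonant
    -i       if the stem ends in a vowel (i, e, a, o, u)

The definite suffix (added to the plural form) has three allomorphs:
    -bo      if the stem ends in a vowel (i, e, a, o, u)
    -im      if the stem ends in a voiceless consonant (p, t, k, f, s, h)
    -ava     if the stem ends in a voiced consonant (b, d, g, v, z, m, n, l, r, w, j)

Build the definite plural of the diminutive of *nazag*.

*nazag*: final sound = /g/, a non-sibilant consonant → -gep → *nazaggep*.
The final sound of the diminutive form *nazaggep* is /p/, which is a consonant, so the plural suffix is -jet, giving *nazaggepjet*.
The plural form *nazaggepjet*: final sound = /t/, a voiceless consonant → -im → *nazaggepjetim*.

nazaggepjetim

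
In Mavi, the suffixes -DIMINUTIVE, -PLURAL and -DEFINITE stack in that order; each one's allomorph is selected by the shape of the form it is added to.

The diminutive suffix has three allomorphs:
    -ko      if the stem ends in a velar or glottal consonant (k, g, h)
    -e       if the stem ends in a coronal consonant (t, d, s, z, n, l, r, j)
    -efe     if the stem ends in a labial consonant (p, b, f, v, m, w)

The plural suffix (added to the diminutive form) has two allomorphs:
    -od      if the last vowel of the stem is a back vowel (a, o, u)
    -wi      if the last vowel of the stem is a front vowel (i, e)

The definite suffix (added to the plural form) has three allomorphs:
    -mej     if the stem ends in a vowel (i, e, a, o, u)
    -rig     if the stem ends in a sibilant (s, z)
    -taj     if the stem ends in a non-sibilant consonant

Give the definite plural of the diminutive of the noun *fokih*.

fokihkoodtaj

The final consonant of *fokih* is /h/, which is velar/glottal, so the diminutive suffix is -ko, giving *fokihko*.
The diminutive form *fokihko*: last vowel = /o/, a back vowel → -od → *fokihkood*.
The plural form *fokihkood*: final sound = /d/, a non-sibilant consonant → -taj → *fokihkoodtaj*.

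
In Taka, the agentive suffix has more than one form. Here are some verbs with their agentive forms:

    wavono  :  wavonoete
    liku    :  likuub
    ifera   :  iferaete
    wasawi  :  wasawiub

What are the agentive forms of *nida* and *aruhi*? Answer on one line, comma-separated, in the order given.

nidaete, aruhiub

The suffix is conditioned by the last vowel: -ub when the last vowel of the stem is a high vowel (*liku*, *wasawi*); -ete when the last vowel of the stem is a non-high vowel (*wavono*, *ifera*).
The last vowel of *nida* is /a/, which is a non-high vowel, so the suffix is -ete, giving *nidaete*.
Since the last vowel of *aruhi* is /i/ (a high vowel), it takes -ub, giving *aruhiub*.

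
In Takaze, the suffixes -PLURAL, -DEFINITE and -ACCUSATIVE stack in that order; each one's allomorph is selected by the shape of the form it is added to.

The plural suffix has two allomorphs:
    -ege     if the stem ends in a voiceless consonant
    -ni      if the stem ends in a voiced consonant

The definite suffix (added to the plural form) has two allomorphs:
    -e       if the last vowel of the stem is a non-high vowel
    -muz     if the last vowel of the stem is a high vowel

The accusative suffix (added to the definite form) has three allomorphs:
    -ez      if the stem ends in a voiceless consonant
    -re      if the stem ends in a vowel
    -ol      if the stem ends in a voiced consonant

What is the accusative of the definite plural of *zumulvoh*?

Since the final consonant of *zumulvoh* is /h/ (voiceless), it takes -ege, giving *zumulvohege*.
The plural form *zumulvohege* — last vowel /e/ (a non-high vowel) → -e → *zumulvohegee*.
The definite form *zumulvohegee* — final sound /e/ (a vowel) → -re → *zumulvohegeere*.

zumulvohegeere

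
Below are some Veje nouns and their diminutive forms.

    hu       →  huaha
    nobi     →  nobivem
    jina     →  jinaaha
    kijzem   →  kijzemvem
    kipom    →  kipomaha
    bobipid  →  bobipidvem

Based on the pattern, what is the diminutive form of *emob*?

emobaha

The alternation tracks the last vowel of the stem — -vem when the last vowel of the stem is a front vowel (*nobi*, *kijzem*, *bobipid*); -aha when the last vowel of the stem is a back vowel (*hu*, *jina*, *kipom*).
The last vowel of *emob* is /o/, which is a back vowel, so the suffix is -aha, giving *emobaha*.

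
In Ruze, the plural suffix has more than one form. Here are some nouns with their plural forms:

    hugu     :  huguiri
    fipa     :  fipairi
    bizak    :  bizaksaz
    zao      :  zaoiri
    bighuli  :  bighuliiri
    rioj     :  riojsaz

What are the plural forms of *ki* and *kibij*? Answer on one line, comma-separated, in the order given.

kiiri, kibijsaz

Looking at the final sound of each stem: -saz when the stem ends in a consonant (*bizak*, *rioj*); -iri when the stem ends in a vowel (*hugu*, *fipa*, *zao*, *bighuli*).
*ki*: final sound = /i/, a vowel → -iri → *kiiri*.
*kibij* — final sound /j/ (a consonant) → -saz → *kibijsaz*.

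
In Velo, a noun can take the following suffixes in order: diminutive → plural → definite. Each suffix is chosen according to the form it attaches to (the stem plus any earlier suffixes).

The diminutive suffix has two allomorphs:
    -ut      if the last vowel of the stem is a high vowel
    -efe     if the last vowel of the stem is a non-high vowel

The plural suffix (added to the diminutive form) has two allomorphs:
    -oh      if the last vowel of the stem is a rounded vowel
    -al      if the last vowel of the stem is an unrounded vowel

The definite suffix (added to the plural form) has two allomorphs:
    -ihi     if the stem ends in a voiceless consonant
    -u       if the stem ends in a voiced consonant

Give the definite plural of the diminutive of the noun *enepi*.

enepiutohihi

*enepi*: last vowel = /i/, a high vowel → -ut → *enepiut*.
The diminutive form *enepiut* — last vowel /u/ (a rounded vowel) → -oh → *enepiutoh*.
Since the final consonant of the plural form *enepiutoh* is /h/ (voiceless), it takes -ihi, giving *enepiutohihi*.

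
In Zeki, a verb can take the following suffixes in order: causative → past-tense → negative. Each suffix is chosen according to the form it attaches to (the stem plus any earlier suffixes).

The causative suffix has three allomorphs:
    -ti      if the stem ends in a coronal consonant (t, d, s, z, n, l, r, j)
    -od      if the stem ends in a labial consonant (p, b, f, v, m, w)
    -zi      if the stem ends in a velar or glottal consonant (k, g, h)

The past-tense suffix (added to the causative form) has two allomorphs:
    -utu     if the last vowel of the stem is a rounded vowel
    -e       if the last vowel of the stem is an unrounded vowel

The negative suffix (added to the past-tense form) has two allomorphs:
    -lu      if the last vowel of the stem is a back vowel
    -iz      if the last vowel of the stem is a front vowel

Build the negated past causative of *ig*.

igzieiz

Since the final consonant of *ig* is /g/ (velar/glottal), it takes -zi, giving *igzi*.
Since the last vowel of the causative form *igzi* is /i/ (an unrounded vowel), it takes -e, giving *igzie*.
The past-tense form *igzie* — last vowel /e/ (a front vowel) → -iz → *igzieiz*.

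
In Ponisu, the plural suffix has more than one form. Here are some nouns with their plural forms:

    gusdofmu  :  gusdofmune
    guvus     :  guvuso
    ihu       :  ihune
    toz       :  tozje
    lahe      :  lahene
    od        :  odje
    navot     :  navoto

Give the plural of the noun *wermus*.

wermuso

The alternation tracks the final sound of the stem — -o when the stem ends in a voiceless consonant (*guvus*, *navot*); -je when the stem ends in a voiced consonant (*toz*, *od*); -ne when the stem ends in a vowel (*gusdofmu*, *ihu*, *lahe*).
*wermus* — final sound /s/ (a voiceless consonant) → -o → *wermuso*.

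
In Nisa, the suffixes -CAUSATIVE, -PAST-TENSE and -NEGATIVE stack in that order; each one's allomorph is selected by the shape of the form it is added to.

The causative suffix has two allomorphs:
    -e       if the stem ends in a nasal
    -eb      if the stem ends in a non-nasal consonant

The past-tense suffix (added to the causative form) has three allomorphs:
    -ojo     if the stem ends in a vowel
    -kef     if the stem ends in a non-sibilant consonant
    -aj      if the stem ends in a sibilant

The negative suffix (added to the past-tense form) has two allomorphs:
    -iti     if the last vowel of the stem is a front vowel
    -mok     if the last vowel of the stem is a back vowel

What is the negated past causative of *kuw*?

*kuw* — final consonant /w/ (non-nasal) → -eb → *kuweb*.
Since the final sound of the causative form *kuweb* is /b/ (a non-sibilant consonant), it takes -kef, giving *kuwebkef*.
The last vowel of the past-tense form *kuwebkef* is /e/, which is a front vowel, so the negative suffix is -iti, giving *kuwebkefiti*.

kuwebkefiti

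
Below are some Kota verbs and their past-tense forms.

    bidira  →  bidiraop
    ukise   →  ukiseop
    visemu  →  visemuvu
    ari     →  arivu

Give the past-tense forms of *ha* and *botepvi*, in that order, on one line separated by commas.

Looking at the last vowel of each stem: -vu when the last vowel of the stem is a high vowel (*visemu*, *ari*); -op when the last vowel of the stem is a non-high vowel (*bidira*, *ukise*).
*ha*: last vowel = /a/, a non-high vowel → -op → *haop*.
Since the last vowel of *botepvi* is /i/ (a high vowel), it takes -vu, giving *botepvivu*.

haop, botepvivu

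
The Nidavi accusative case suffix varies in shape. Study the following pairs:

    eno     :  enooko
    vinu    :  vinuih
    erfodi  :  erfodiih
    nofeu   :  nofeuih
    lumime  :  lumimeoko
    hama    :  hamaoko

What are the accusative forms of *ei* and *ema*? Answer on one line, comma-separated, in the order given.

eiih, emaoko

Looking at the last vowel of each stem: -ih when the last vowel of the stem is a high vowel (*vinu*, *erfodi*, *nofeu*); -oko when the last vowel of the stem is a non-high vowel (*eno*, *lumime*, *hama*).
*ei* — last vowel /i/ (a high vowel) → -ih → *eiih*.
The last vowel of *ema* is /a/, which is a non-high vowel, so the suffix is -oko, giving *emaoko*.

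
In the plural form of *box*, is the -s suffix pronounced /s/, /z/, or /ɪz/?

The stem *box* ends in a sibilant (/s, z, ʃ, ʒ, tʃ, dʒ/).
The plural suffix surfaces as /ɪz/ after sibilants, /s/ after other voiceless consonants, and /z/ after other voiced sounds.
So the plural -s on *box* is pronounced /ɪz/.

/ɪz/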